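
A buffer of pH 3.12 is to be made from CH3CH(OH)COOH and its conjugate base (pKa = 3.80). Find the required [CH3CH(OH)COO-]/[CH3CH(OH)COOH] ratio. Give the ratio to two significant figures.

pH = pKa + log(r) ⇒ log(r) = 3.12 − 3.80 = -0.68
r = [CH3CH(OH)COO-]/[CH3CH(OH)COOH] = 10^(-0.68) = 0.209

ratio = 0.21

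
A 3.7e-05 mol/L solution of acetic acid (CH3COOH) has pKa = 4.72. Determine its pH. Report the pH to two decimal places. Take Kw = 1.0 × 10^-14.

pH = 4.73

CH3COOH ⇌ CH3COO- + H+
Ka = 10^(−4.72) = 1.91 × 10^-5
From the ICE table, Ka = [H+]²/(3.7e-05 − [H+]) = 1.91 × 10^-5.
The 5% rule fails; solving [H+]² + Ka·[H+] − Ka·C₀ = 0 exactly:
[H+] = (−Ka + √(Ka² + 4·Ka·C₀))/2 = 1.87 × 10^-5 M
pH = −log[H+] = −log(1.87 × 10^-5) = 4.73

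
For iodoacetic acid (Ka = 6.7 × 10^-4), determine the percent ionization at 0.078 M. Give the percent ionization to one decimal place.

ICH2COOH ⇌ ICH2COO- + H+; let x = [H+] at equilibrium.
Ka = x²/(C₀ − x); solving the quadratic gives x = 6.90 × 10^-3 M.
Fraction ionized = 6.90 × 10^-3 / 0.078 = 0.0885 → 8.8%

8.8%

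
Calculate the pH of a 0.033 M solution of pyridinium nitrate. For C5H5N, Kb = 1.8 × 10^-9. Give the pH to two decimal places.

pH = 3.37

C5H5NH+ is the conjugate acid of the weak base C5H5N.
Ka = Kw/Kb = 1.0×10^-14 / 1.8 × 10^-9 = 5.56 × 10^-6
From the ICE table, Ka = [H+]²/(0.033 − [H+]) = 5.56 × 10^-6.
Neglecting [H+] in the denominator: [H+] = √(5.56 × 10^-6 × 0.033) = 4.28 × 10^-4 M
([H+]/C₀ = 1.3% < 5%, so the approximation holds.)
pH = −log(4.28 × 10^-4) = 3.37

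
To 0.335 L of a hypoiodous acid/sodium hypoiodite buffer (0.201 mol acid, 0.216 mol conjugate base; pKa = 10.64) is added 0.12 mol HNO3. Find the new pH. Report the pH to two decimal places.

After neutralization: n(HOI) = 0.321 mol, n(OI-) = 0.096 mol.
pH = pKa + log(n_OI-/n_HOI) = 10.64 + log(0.096/0.321) = 10.64 + (-0.524)

pH = 10.12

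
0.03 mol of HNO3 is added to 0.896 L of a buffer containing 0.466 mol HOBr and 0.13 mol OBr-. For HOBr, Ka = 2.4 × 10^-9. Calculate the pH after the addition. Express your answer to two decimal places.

pH = 7.92

Added H+ converts OBr- to HOBr: HOBr → 0.496 mol, OBr- → 0.1 mol.
pKa = −log(2.4 × 10^-9) = 8.620
pH = pKa + log([A⁻]/[HA]) = 8.620 + log(0.1/0.496) = 8.620 -0.695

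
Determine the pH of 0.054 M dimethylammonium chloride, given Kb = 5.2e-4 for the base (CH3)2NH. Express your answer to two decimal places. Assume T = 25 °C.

pH = 5.99

(CH3)2NH2+ is the conjugate acid of the weak base (CH3)2NH.
Ka = Kw/Kb = 1.0×10^-14 / 5.2 × 10^-4 = 1.92 × 10^-11
From the ICE table, Ka = [H+]²/(0.054 − [H+]) = 1.92 × 10^-11.
Neglecting [H+] in the denominator: [H+] = √(1.92 × 10^-11 × 0.054) = 1.02 × 10^-6 M
pH = −log[H+] = −log(1.02 × 10^-6) = 5.99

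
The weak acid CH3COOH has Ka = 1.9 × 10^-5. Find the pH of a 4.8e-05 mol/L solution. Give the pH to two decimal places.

CH3COOH ⇌ CH3COO- + H+
Let x = [H+] at equilibrium. Ka = x²/(4.8e-05 − x).
The 5% rule fails; solving x² + Ka·x − Ka·C₀ = 0 exactly:
x = (−Ka + √(Ka² + 4·Ka·C₀))/2 = 2.22 × 10^-5 M
pH = −log[H+] = −log(2.22 × 10^-5) = 4.65

pH = 4.65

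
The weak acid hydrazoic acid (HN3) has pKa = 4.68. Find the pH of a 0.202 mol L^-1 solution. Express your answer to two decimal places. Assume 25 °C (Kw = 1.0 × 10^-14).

HN3 ⇌ N3- + H+
Ka = 10^(−4.68) = 2.09 × 10^-5
From the ICE table, Ka = [H+]²/(0.202 − [H+]) = 2.09 × 10^-5.
Neglecting [H+] in the denominator: [H+] = √(2.09 × 10^-5 × 0.202) = 2.05 × 10^-3 M
pH = −log[H+] = −log(2.05 × 10^-3) = 2.69

pH = 2.69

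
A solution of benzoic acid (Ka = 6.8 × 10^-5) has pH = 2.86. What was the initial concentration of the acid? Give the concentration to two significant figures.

[H+] = 10^(-2.86) = 1.38 × 10^-3 M = x
Ka = x²/(C₀ − x) ⇒ C₀ = x + x²/Ka
C₀ = 1.38 × 10^-3 + (1.38 × 10^-3)²/(6.8 × 10^-5) = 2.94 × 10^-2 M

C₀ = 2.9 × 10^-2 M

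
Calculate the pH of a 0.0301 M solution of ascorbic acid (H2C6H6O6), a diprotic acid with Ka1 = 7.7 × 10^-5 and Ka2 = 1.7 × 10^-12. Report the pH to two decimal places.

pH = 2.83

Ka1 ≫ Ka2, so treat the first dissociation as the only significant source of H+.
Ka1 = x²/(0.0301 − x) = 7.7 × 10^-5
Solving the quadratic: x = (−Ka1 + √(Ka1² + 4·Ka1·C₀))/2 = 1.48 × 10^-3 M
pH = −log(1.48 × 10^-3) = 2.83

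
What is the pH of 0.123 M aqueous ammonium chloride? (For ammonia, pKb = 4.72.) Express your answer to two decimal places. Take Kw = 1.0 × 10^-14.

NH4+ is the conjugate acid of the weak base NH3.
Kb = 10^(−4.72) = 1.91 × 10^-5
Ka = Kw/Kb = 1.0×10^-14 / 1.91 × 10^-5 = 5.24 × 10^-10
From the ICE table, Ka = x²/(0.123 − x) = 5.24 × 10^-10.
Since Ka ≪ C₀, x ≈ √(Ka·C₀) = 8.03 × 10^-6 M.
pH = −log[H+] = −log(8.03 × 10^-6) = 5.10

pH = 5.10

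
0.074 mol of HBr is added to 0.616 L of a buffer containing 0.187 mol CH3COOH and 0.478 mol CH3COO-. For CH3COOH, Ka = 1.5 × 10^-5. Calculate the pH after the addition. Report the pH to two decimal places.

Added H+ converts CH3COO- to CH3COOH: CH3COOH → 0.261 mol, CH3COO- → 0.404 mol.
pKa = −log(1.5 × 10^-5) = 4.824
pH = pKa + log(n_CH3COO-/n_CH3COOH) = 4.824 + log(0.404/0.261) = 4.824 + (+0.190)

pH = 5.01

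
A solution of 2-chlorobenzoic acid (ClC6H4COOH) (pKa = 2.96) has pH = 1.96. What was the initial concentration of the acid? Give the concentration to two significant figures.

[H+] = 10^(-1.96) = 1.10 × 10^-2 M = x
Ka = 10^(−2.96) = 1.10 × 10^-3
Ka = x²/(C₀ − x) ⇒ C₀ = x + x²/Ka
C₀ = 1.10 × 10^-2 + (1.10 × 10^-2)²/(1.10 × 10^-3) = 1.21 × 10^-1 M

C₀ = 1.2 × 10^-1 M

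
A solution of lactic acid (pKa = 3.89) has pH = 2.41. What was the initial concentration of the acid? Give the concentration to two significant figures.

C₀ = 1.2 × 10^-1 M

[H+] = 10^(-2.41) = 3.89 × 10^-3 M = x
Ka = 10^(−3.89) = 1.29 × 10^-4
Ka = x²/(C₀ − x) ⇒ C₀ = x + x²/Ka
C₀ = 3.89 × 10^-3 + (3.89 × 10^-3)²/(1.29 × 10^-4) = 1.21 × 10^-1 M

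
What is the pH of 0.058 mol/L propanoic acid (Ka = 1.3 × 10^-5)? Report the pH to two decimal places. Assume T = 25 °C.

CH3CH2COOH ⇌ CH3CH2COO- + H+
From the ICE table, Ka = [H+]²/(0.058 − [H+]) = 1.3 × 10^-5.
Assume [H+] ≪ 0.058: [H+] ≈ √(1.3 × 10^-5 × 0.058) = 8.68 × 10^-4 M
Check: 1.5% ionized — well under 5%, approximation valid.
pH = −log(8.68 × 10^-4) = 3.06

pH = 3.06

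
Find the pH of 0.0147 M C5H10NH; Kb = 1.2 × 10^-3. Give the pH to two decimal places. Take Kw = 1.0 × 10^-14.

pH = 11.56

C5H10NH + H2O ⇌ C5H10NH2+ + OH-
Kb = x²/(0.0147 − x) = 1.2 × 10^-3
The 5% rule fails; solving x² + Kb·x − Kb·C₀ = 0 exactly:
x = (−Kb + √(Kb² + 4·Kb·C₀))/2 = 3.64 × 10^-3 M
pOH = −log(3.64 × 10^-3) = 2.44; pH = 14.00 − 2.44 = 11.56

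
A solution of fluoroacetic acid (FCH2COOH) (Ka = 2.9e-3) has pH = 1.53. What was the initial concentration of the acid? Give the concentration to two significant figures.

C₀ = 3.3 × 10^-1 M

[H+] = 10^(-1.53) = 2.95 × 10^-2 M = x
Ka = x²/(C₀ − x) ⇒ C₀ = x + x²/Ka
C₀ = 2.95 × 10^-2 + (2.95 × 10^-2)²/(2.9 × 10^-3) = 3.30 × 10^-1 M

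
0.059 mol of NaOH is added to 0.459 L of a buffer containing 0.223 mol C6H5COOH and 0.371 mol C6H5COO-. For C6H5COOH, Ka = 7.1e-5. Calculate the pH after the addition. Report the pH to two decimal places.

After neutralization: n(C6H5COOH) = 0.164 mol, n(C6H5COO-) = 0.43 mol.
pKa = −log(7.1 × 10^-5) = 4.149
pH = pKa + log(n_C6H5COO-/n_C6H5COOH) = 4.149 + log(0.43/0.164) = 4.149 + (+0.419)

pH = 4.57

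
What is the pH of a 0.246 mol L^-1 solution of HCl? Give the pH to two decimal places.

pH = 0.61

HCl is a strong acid and dissociates completely, so [H+] = 0.246 M.
pH = -log(0.246) = 0.61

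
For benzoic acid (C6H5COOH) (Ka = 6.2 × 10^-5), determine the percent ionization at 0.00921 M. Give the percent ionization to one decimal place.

C6H5COOH ⇌ C6H5COO- + H+; let x = [H+] at equilibrium.
Solve x² + 6.2e-05x − 5.71e-07 = 0 → x = 7.25 × 10^-4 M
% ionization = x/C₀ × 100% = 7.25 × 10^-4/0.00921 × 100% = 7.9%

7.9%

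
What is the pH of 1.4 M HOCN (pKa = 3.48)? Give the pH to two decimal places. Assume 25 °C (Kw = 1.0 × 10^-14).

HOCN ⇌ OCN- + H+
Ka = 10^(−3.48) = 3.31 × 10^-4
Ka = x²/(1.4 − x) = 3.31 × 10^-4
Assume x ≪ 1.4: x ≈ √(3.31 × 10^-4 × 1.4) = 2.15 × 10^-2 M
pH = −log(2.15 × 10^-2) = 1.67

pH = 1.67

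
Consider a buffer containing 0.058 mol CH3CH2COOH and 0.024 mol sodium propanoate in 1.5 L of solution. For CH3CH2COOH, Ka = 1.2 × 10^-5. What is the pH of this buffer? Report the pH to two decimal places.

pKa = −log(1.2 × 10^-5) = 4.921
pH = pKa + log([A⁻]/[HA]) = 4.921 + log(0.024/0.058)
pH = 4.921 + (-0.383) = 4.54

pH = 4.54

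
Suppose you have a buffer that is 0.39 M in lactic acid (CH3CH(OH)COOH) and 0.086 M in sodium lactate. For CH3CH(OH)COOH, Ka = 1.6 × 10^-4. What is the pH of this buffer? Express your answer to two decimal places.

pKa = −log(1.6 × 10^-4) = 3.796
pH = pKa + log([A⁻]/[HA]) = 3.796 + log(0.086/0.39)
pH = 3.796 + (-0.657) = 3.14

pH = 3.14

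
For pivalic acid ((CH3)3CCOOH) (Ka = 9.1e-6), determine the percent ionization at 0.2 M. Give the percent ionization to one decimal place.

0.7%

(CH3)3CCOOH ⇌ (CH3)3CCOO- + H+; let x = [H+] at equilibrium.
x ≈ √(Ka·C₀) = √(9.1 × 10^-6 × 0.2) = 1.35 × 10^-3 M
Fraction ionized = 1.35 × 10^-3 / 0.2 = 0.0068 → 0.7%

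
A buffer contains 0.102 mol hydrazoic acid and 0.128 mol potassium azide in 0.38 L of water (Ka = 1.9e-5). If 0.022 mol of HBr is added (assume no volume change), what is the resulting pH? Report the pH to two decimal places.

pH = 4.65

Added H+ converts N3- to HN3: HN3 → 0.124 mol, N3- → 0.106 mol.
pKa = −log(1.9 × 10^-5) = 4.721
Henderson–Hasselbalch with mole ratio 0.106/0.124: pH = 4.721 + (-0.068)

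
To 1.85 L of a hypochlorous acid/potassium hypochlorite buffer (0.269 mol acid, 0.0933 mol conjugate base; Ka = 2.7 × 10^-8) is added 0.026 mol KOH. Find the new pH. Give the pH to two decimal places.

After neutralization: n(HOCl) = 0.243 mol, n(OCl-) = 0.119 mol.
pKa = −log(2.7 × 10^-8) = 7.569
pH = pKa + log(n_OCl-/n_HOCl) = 7.569 + log(0.119/0.243) = 7.569 + (-0.310)

pH = 7.26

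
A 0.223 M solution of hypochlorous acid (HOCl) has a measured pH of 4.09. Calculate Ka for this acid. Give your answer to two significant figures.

Ka = 3.0 × 10^-8

[H+] = 10^(-4.09) = 8.13 × 10^-5 M
At equilibrium [HA] = 0.223 − 8.13 × 10^-5 = 2.23 × 10^-1 M
Ka = [H+][A-]/[HA] = (8.13 × 10^-5)² / 2.23 × 10^-1 = 3.0 × 10^-8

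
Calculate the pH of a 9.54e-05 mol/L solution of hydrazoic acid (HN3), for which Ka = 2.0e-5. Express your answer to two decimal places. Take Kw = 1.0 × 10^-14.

pH = 4.46

HN3 ⇌ N3- + H+
From the ICE table, Ka = x²/(9.54e-05 − x) = 2.0 × 10^-5.
Here C₀/Ka ≈ 4.77, so the small-x approximation fails. Use the quadratic:
x = (−Ka + √(Ka² + 4·Ka·C₀))/2 = 3.48 × 10^-5 M
pH = −log(3.48 × 10^-5) = 4.46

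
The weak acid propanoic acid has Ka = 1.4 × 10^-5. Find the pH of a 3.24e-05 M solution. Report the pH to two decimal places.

CH3CH2COOH ⇌ CH3CH2COO- + H+
Ka = [H+]²/(3.24e-05 − [H+]) = 1.4 × 10^-5
[H+] is not negligible relative to C₀; solve [H+]² + 1.4e-05·[H+] − 4.54e-10 = 0.
[H+] = [−1.4e-05 + √(1.4e-05² + 1.81e-09)]/2 = 1.54 × 10^-5 M
pH = −log(1.54 × 10^-5) = 4.81

pH = 4.81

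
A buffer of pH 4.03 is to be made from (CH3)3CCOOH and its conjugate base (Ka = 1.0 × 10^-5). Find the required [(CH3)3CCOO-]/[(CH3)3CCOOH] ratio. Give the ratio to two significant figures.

pKa = -log(1.0 × 10^-5) = 5.000
pH = pKa + log(r) ⇒ log(r) = 4.03 − 5.000 = -0.970
r = [(CH3)3CCOO-]/[(CH3)3CCOOH] = 10^(-0.970) = 0.107

ratio = 0.11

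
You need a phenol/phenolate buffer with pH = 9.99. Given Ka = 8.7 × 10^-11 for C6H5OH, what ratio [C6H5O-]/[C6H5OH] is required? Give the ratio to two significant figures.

ratio = 0.85

pKa = -log(8.7 × 10^-11) = 10.060
pH = pKa + log(r) ⇒ log(r) = 9.99 − 10.060 = -0.070
r = [C6H5O-]/[C6H5OH] = 10^(-0.070) = 0.851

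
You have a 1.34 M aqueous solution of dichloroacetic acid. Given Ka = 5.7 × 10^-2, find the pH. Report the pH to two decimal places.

pH = 0.60

Cl2CHCOOH ⇌ Cl2CHCOO- + H+
Let x = [H+] at equilibrium. Ka = x²/(1.34 − x).
Here C₀/Ka ≈ 23.5, so the small-x approximation fails. Use the quadratic:
x = [−0.057 + √(0.057² + 0.306)]/2 = 2.49 × 10^-1 M
pH = −log(2.49 × 10^-1) = 0.60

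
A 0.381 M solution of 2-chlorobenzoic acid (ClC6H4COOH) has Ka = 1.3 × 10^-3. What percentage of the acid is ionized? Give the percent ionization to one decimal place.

ClC6H4COOH ⇌ ClC6H4COO- + H+; let x = [H+] at equilibrium.
Ka = x²/(C₀ − x); solving the quadratic gives x = 2.16 × 10^-2 M.
% ionization = x/C₀ × 100% = 2.16 × 10^-2/0.381 × 100% = 5.7%

5.7%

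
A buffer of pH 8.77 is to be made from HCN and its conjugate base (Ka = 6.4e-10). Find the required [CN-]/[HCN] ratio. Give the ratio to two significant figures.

pKa = -log(6.4 × 10^-10) = 9.194
pH = pKa + log(r) ⇒ log(r) = 8.77 − 9.194 = -0.424
r = [CN-]/[HCN] = 10^(-0.424) = 0.377

ratio = 0.38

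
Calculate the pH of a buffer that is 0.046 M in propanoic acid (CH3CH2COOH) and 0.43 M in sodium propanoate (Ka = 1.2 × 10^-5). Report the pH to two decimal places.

pKa = −log(1.2 × 10^-5) = 4.921
Using pH = pKa + log([base]/[acid]) with [base]/[acid] = 0.43/0.046:
pH = 4.921 + (+0.971) = 5.89

pH = 5.89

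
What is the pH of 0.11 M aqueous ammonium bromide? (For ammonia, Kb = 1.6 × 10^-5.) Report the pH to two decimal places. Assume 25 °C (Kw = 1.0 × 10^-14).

pH = 5.08

NH4+ is the conjugate acid of the weak base NH3.
Ka = Kw/Kb = 1.0×10^-14 / 1.6 × 10^-5 = 6.25 × 10^-10
Let x = [H+] at equilibrium. Ka = x²/(0.11 − x).
Assume x ≪ 0.11: x ≈ √(6.25 × 10^-10 × 0.11) = 8.29 × 10^-6 M
Check: 0.0075% ionized — well under 5%, approximation valid.
pH = −log(8.29 × 10^-6) = 5.08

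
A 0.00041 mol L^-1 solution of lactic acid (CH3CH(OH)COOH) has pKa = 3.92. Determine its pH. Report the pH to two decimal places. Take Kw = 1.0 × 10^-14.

CH3CH(OH)COOH ⇌ CH3CH(OH)COO- + H+
Ka = 10^(−3.92) = 1.20 × 10^-4
From the ICE table, Ka = x²/(0.00041 − x) = 1.20 × 10^-4.
x is not negligible relative to C₀; solve x² + 0.00012·x − 4.92e-08 = 0.
x = [−0.00012 + √(0.00012² + 1.97e-07)]/2 = 1.70 × 10^-4 M
pH = −log(1.70 × 10^-4) = 3.77

pH = 3.77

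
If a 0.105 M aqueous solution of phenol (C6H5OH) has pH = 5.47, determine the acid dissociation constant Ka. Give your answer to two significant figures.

Ka = 1.1 × 10^-10

[H+] = 10^(-5.47) = 3.39 × 10^-6 M
At equilibrium [HA] = 0.105 − 3.39 × 10^-6 = 1.05 × 10^-1 M
Ka = [H+][A-]/[HA] = (3.39 × 10^-6)² / 1.05 × 10^-1 = 1.1 × 10^-10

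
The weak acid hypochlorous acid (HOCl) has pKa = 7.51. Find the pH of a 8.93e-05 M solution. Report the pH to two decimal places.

pH = 5.78

HOCl ⇌ OCl- + H+
Ka = 10^(−7.51) = 3.09 × 10^-8
Ka = x²/(8.93e-05 − x) = 3.09 × 10^-8
Neglecting x in the denominator: x = √(3.09 × 10^-8 × 8.93e-05) = 1.66 × 10^-6 M
(x/C₀ = 1.9% < 5%, so the approximation holds.)
pH = −log[H+] = −log(1.66 × 10^-6) = 5.78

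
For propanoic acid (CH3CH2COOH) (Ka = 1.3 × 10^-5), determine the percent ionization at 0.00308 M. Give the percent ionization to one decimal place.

6.3%

CH3CH2COOH ⇌ CH3CH2COO- + H+; let x = [H+] at equilibrium.
Solve x² + 1.3e-05x − 4e-08 = 0 → x = 1.94 × 10^-4 M
% ionization = x/C₀ × 100% = 1.94 × 10^-4/0.00308 × 100% = 6.3%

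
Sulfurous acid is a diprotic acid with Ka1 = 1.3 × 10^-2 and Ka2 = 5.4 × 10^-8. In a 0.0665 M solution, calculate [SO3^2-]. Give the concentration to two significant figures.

5.4 × 10^-8 M

First ionization gives [H+] ≈ [HSO3-] = 2.36 × 10^-2 M.
Second step: Ka2 = [H+][SO3^2-]/[HSO3-] ≈ [SO3^2-] (since [H+] ≈ [HSO3-]).
So [SO3^2-] ≈ Ka2.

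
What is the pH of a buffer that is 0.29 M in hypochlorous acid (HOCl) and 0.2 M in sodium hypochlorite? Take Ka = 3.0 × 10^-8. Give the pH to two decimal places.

pKa = −log(3.0 × 10^-8) = 7.523
Using pH = pKa + log([base]/[acid]) with [base]/[acid] = 0.2/0.29:
pH = 7.523 + (-0.161) = 7.36

pH = 7.36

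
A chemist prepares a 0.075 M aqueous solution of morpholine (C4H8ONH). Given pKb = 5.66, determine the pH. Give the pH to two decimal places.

C4H8ONH + H2O ⇌ C4H8ONH2+ + OH-
Kb = 10^(−5.66) = 2.19 × 10^-6
Kb = x²/(0.075 − x) = 2.19 × 10^-6
Assume x ≪ 0.075: x ≈ √(2.19 × 10^-6 × 0.075) = 4.05 × 10^-4 M
Check: 0.54% ionized — well under 5%, approximation valid.
pOH = 3.39, so pH = 14.00 − pOH = 10.61

pH = 10.61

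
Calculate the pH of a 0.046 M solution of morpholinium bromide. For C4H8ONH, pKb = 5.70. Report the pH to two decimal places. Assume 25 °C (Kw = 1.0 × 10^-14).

pH = 4.82

C4H8ONH2+ is the conjugate acid of the weak base C4H8ONH.
Kb = 10^(−5.70) = 2.00 × 10^-6
Ka = Kw/Kb = 1.0×10^-14 / 2.00 × 10^-6 = 5.00 × 10^-9
From the ICE table, Ka = [H+]²/(0.046 − [H+]) = 5.00 × 10^-9.
Assume [H+] ≪ 0.046: [H+] ≈ √(5.00 × 10^-9 × 0.046) = 1.52 × 10^-5 M
([H+]/C₀ = 0.033% < 5%, so the approximation holds.)
pH = −log[H+] = −log(1.52 × 10^-5) = 4.82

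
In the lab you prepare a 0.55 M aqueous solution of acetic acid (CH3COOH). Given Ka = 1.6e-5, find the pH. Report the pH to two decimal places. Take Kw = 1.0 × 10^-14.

pH = 2.53

CH3COOH ⇌ CH3COO- + H+
Ka = x²/(0.55 − x) = 1.6 × 10^-5
Assume x ≪ 0.55: x ≈ √(1.6 × 10^-5 × 0.55) = 2.97 × 10^-3 M
(x/C₀ = 0.54% < 5%, so the approximation holds.)
pH = −log(2.97 × 10^-3) = 2.53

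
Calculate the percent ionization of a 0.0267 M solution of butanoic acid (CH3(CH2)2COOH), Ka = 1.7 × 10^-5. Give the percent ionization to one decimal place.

2.5%

CH3(CH2)2COOH ⇌ CH3(CH2)2COO- + H+; let x = [H+] at equilibrium.
x ≈ √(Ka·C₀) = √(1.7 × 10^-5 × 0.0267) = 6.74 × 10^-4 M
Fraction ionized = 6.74 × 10^-4 / 0.0267 = 0.0252 → 2.5%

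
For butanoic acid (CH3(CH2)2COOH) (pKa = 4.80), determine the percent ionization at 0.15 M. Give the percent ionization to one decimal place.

CH3(CH2)2COOH ⇌ CH3(CH2)2COO- + H+; let x = [H+] at equilibrium.
Ka = 10^(−4.80) = 1.58 × 10^-5
x ≈ √(Ka·C₀) = √(1.58 × 10^-5 × 0.15) = 1.54 × 10^-3 M
% ionization = x/C₀ × 100% = 1.54 × 10^-3/0.15 × 100% = 1.0%

1.0%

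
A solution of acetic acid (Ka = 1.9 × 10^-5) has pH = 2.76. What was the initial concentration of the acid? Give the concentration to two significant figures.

C₀ = 1.6 × 10^-1 M

[H+] = 10^(-2.76) = 1.74 × 10^-3 M = x
Ka = x²/(C₀ − x) ⇒ C₀ = x + x²/Ka
C₀ = 1.74 × 10^-3 + (1.74 × 10^-3)²/(1.9 × 10^-5) = 1.61 × 10^-1 M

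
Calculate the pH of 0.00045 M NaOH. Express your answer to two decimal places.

pH = 10.65

NaOH is a strong base; [OH-] = 0.00045 M.
pOH = -log(0.00045) = 3.35
pH = 14.00 - 3.35 = 10.65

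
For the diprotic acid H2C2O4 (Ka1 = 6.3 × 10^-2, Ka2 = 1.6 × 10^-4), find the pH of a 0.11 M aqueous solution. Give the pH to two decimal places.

Ka1 ≫ Ka2, so treat the first dissociation as the only significant source of H+.
Ka1 = x²/(0.11 − x) = 6.3 × 10^-2
Solving the quadratic: x = (−Ka1 + √(Ka1² + 4·Ka1·C₀))/2 = 5.75 × 10^-2 M
pH = −log(5.75 × 10^-2) = 1.24

pH = 1.24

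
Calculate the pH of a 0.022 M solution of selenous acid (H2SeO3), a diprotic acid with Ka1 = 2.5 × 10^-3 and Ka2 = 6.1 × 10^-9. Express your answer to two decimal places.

Since Ka1 ≫ Ka2, the first ionization dominates [H+].
Ka1 = x²/(0.022 − x) = 2.5 × 10^-3
Solving the quadratic: x = (−Ka1 + √(Ka1² + 4·Ka1·C₀))/2 = 6.27 × 10^-3 M
pH = −log(6.27 × 10^-3) = 2.20

pH = 2.20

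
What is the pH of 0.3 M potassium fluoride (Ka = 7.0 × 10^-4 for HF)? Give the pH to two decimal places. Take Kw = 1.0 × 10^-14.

pH = 8.32

F- is the conjugate base of the weak acid HF.
Kb = Kw/Ka = 1.0×10^-14 / 7.0 × 10^-4 = 1.43 × 10^-11
Kb = x²/(0.3 − x) = 1.43 × 10^-11
Neglecting x in the denominator: x = √(1.43 × 10^-11 × 0.3) = 2.07 × 10^-6 M
Check: 0.00069% ionized — well under 5%, approximation valid.
pOH = 5.68, so pH = 14.00 − pOH = 8.32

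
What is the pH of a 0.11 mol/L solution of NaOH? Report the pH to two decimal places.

pH = 13.04

NaOH is a strong base; [OH-] = 0.11 M.
pOH = -log(0.11) = 0.96
pH = 14.00 - 0.96 = 13.04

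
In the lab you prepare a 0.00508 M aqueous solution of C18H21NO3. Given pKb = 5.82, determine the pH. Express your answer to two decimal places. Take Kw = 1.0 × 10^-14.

pH = 9.94

C18H21NO3 + H2O ⇌ C18H22NO3+ + OH-
Kb = 10^(−5.82) = 1.51 × 10^-6
From the ICE table, Kb = [OH-]²/(0.00508 − [OH-]) = 1.51 × 10^-6.
Assume [OH-] ≪ 0.00508: [OH-] ≈ √(1.51 × 10^-6 × 0.00508) = 8.76 × 10^-5 M
pOH = −log(8.76 × 10^-5) = 4.06; pH = 14.00 − 4.06 = 9.94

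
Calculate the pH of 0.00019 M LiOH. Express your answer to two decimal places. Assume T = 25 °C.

pH = 10.28

LiOH is a strong base; [OH-] = 0.00019 M.
pOH = -log(0.00019) = 3.72
pH = 14.00 - 3.72 = 10.28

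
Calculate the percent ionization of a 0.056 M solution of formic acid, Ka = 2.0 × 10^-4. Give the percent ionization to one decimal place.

5.8%

HCOOH ⇌ HCOO- + H+; let x = [H+] at equilibrium.
Solve x² + 0.0002x − 1.12e-05 = 0 → x = 3.25 × 10^-3 M
Fraction ionized = 3.25 × 10^-3 / 0.056 = 0.0580 → 5.8%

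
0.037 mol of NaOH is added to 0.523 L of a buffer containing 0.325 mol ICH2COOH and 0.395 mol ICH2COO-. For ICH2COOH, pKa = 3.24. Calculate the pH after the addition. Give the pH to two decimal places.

OH- converts ICH2COOH to ICH2COO-: ICH2COOH → 0.288 mol, ICH2COO- → 0.432 mol.
Henderson–Hasselbalch with mole ratio 0.432/0.288: pH = 3.24 + (+0.176)

pH = 3.42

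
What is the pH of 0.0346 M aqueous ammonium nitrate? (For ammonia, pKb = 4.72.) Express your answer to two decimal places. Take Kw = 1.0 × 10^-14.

pH = 5.37

NH4+ is the conjugate acid of the weak base NH3.
Kb = 10^(−4.72) = 1.91 × 10^-5
Ka = Kw/Kb = 1.0×10^-14 / 1.91 × 10^-5 = 5.24 × 10^-10
Ka = [H+]²/(0.0346 − [H+]) = 5.24 × 10^-10
Neglecting [H+] in the denominator: [H+] = √(5.24 × 10^-10 × 0.0346) = 4.26 × 10^-6 M
Check: 0.012% ionized — well under 5%, approximation valid.
pH = −log[H+] = −log(4.26 × 10^-6) = 5.37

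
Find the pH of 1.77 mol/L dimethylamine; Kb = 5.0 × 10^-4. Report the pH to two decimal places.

pH = 12.47

(CH3)2NH + H2O ⇌ (CH3)2NH2+ + OH-
Let x = [OH-] at equilibrium. Kb = x²/(1.77 − x).
Since Kb ≪ C₀, x ≈ √(Kb·C₀) = 2.97 × 10^-2 M.
Check: 1.7% ionized — well under 5%, approximation valid.
pOH = −log(2.97 × 10^-2) = 1.53; pH = 14.00 − 1.53 = 12.47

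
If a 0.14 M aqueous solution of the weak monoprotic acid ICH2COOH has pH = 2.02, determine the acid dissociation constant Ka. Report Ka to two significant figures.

Ka = 7.0 × 10^-4

[H+] = 10^(-2.02) = 9.55 × 10^-3 M
At equilibrium [HA] = 0.14 − 9.55 × 10^-3 = 1.30 × 10^-1 M
Ka = [H+][A-]/[HA] = (9.55 × 10^-3)² / 1.30 × 10^-1 = 7.0 × 10^-4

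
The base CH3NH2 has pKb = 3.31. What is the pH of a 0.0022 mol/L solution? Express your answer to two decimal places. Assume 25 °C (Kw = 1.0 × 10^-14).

pH = 10.91

CH3NH2 + H2O ⇌ CH3NH3+ + OH-
Kb = 10^(−3.31) = 4.90 × 10^-4
Let x = [OH-] at equilibrium. Kb = x²/(0.0022 − x).
Here C₀/Kb ≈ 4.49, so the small-x approximation fails. Use the quadratic:
x = [−0.00049 + √(0.00049² + 4.31e-06)]/2 = 8.22 × 10^-4 M
pOH = 3.09, so pH = 14.00 − pOH = 10.91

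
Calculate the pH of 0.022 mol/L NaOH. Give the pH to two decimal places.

NaOH is a strong base; [OH-] = 0.022 M.
pOH = -log(0.022) = 1.66
pH = 14.00 - 1.66 = 12.34

pH = 12.34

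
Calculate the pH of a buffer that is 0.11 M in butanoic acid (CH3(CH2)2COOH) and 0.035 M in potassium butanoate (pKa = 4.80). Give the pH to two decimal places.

pH = 4.30

Using pH = pKa + log([base]/[acid]) with [base]/[acid] = 0.035/0.11:
pH = 4.80 + (-0.497) = 4.30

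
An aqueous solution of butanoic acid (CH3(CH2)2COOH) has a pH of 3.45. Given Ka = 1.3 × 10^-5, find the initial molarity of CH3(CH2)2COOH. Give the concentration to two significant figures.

C₀ = 1.0 × 10^-2 M

[H+] = 10^(-3.45) = 3.55 × 10^-4 M = x
Ka = x²/(C₀ − x) ⇒ C₀ = x + x²/Ka
C₀ = 3.55 × 10^-4 + (3.55 × 10^-4)²/(1.3 × 10^-5) = 1.00 × 10^-2 M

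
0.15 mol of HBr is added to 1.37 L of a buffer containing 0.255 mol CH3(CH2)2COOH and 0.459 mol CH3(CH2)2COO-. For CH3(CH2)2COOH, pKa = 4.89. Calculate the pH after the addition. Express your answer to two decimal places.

After neutralization: n(CH3(CH2)2COOH) = 0.405 mol, n(CH3(CH2)2COO-) = 0.309 mol.
Henderson–Hasselbalch with mole ratio 0.309/0.405: pH = 4.89 + (-0.117)

pH = 4.77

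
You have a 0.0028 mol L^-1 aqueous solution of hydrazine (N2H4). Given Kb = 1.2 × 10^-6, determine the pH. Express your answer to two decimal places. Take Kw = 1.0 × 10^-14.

N2H4 + H2O ⇌ N2H5+ + OH-
From the ICE table, Kb = [OH-]²/(0.0028 − [OH-]) = 1.2 × 10^-6.
Assume [OH-] ≪ 0.0028: [OH-] ≈ √(1.2 × 10^-6 × 0.0028) = 5.80 × 10^-5 M
Check: 2.1% ionized — well under 5%, approximation valid.
pOH = −log(5.80 × 10^-5) = 4.24; pH = 14.00 − 4.24 = 9.76

pH = 9.76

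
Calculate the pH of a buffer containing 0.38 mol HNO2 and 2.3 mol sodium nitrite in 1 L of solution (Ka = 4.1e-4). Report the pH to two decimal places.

pH = 4.17

pKa = −log(4.1 × 10^-4) = 3.387
pH = pKa + log([A⁻]/[HA]) = 3.387 + log(2.3/0.38)
pH = 3.387 + (+0.782) = 4.17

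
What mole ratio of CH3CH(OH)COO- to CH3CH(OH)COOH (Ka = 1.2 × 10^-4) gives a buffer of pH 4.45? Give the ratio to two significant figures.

pKa = -log(1.2 × 10^-4) = 3.921
pH = pKa + log(r) ⇒ log(r) = 4.45 − 3.921 = +0.529
r = [CH3CH(OH)COO-]/[CH3CH(OH)COOH] = 10^(+0.529) = 3.38

ratio = 3.4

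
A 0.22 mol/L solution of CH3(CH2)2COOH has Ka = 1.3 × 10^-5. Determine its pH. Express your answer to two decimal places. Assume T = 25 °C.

pH = 2.77

CH3(CH2)2COOH ⇌ CH3(CH2)2COO- + H+
From the ICE table, Ka = [H+]²/(0.22 − [H+]) = 1.3 × 10^-5.
Neglecting [H+] in the denominator: [H+] = √(1.3 × 10^-5 × 0.22) = 1.69 × 10^-3 M
pH = −log(1.69 × 10^-3) = 2.77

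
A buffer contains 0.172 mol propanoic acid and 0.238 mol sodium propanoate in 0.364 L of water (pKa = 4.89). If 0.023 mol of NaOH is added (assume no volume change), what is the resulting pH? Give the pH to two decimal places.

pH = 5.13

OH- converts CH3CH2COOH to CH3CH2COO-: CH3CH2COOH → 0.149 mol, CH3CH2COO- → 0.261 mol.
Henderson–Hasselbalch with mole ratio 0.261/0.149: pH = 4.89 + (+0.243)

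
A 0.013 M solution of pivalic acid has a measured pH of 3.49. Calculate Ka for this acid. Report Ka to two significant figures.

Ka = 8.3 × 10^-6

[H+] = 10^(-3.49) = 3.24 × 10^-4 M
At equilibrium [HA] = 0.013 − 3.24 × 10^-4 = 1.27 × 10^-2 M
Ka = [H+][A-]/[HA] = (3.24 × 10^-4)² / 1.27 × 10^-2 = 8.3 × 10^-6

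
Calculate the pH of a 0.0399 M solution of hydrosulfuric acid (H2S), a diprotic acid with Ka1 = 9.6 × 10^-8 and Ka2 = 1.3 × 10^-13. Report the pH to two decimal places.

Ka1 ≫ Ka2, so treat the first dissociation as the only significant source of H+.
Ka1 = x²/(0.0399 − x) = 9.6 × 10^-8
x ≈ √(9.6 × 10^-8 × 0.0399) = 6.19 × 10^-5 M
pH = −log(6.19 × 10^-5) = 4.21

pH = 4.21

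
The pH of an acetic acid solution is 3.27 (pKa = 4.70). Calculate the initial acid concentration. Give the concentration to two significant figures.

[H+] = 10^(-3.27) = 5.37 × 10^-4 M = x
Ka = 10^(−4.70) = 2.00 × 10^-5
Ka = x²/(C₀ − x) ⇒ C₀ = x + x²/Ka
C₀ = 5.37 × 10^-4 + (5.37 × 10^-4)²/(2.00 × 10^-5) = 1.50 × 10^-2 M

C₀ = 1.5 × 10^-2 M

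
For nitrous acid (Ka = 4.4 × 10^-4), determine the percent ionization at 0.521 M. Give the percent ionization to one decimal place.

2.9%

HNO2 ⇌ NO2- + H+; let x = [H+] at equilibrium.
x ≈ √(Ka·C₀) = √(4.4 × 10^-4 × 0.521) = 1.51 × 10^-2 M
Fraction ionized = 1.51 × 10^-2 / 0.521 = 0.0290 → 2.9%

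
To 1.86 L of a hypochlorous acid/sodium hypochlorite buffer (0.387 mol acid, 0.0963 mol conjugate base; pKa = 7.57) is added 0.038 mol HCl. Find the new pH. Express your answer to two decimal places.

Added H+ converts OCl- to HOCl: HOCl → 0.425 mol, OCl- → 0.0583 mol.
Henderson–Hasselbalch with mole ratio 0.0583/0.425: pH = 7.57 + (-0.863)

pH = 6.71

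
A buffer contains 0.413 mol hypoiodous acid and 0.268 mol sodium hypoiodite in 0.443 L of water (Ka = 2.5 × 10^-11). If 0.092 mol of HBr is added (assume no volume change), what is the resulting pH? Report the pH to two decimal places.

pH = 10.14

Added H+ converts OI- to HOI: HOI → 0.505 mol, OI- → 0.176 mol.
pKa = −log(2.5 × 10^-11) = 10.602
pH = pKa + log(n_OI-/n_HOI) = 10.602 + log(0.176/0.505) = 10.602 + (-0.458)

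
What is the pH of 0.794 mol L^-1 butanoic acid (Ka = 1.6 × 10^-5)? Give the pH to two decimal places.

pH = 2.45

CH3(CH2)2COOH ⇌ CH3(CH2)2COO- + H+
From the ICE table, Ka = [H+]²/(0.794 − [H+]) = 1.6 × 10^-5.
Since Ka ≪ C₀, [H+] ≈ √(Ka·C₀) = 3.56 × 10^-3 M.
pH = −log[H+] = −log(3.56 × 10^-3) = 2.45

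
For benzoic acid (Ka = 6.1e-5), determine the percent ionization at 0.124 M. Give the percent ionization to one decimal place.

C6H5COOH ⇌ C6H5COO- + H+; let x = [H+] at equilibrium.
x ≈ √(Ka·C₀) = √(6.1 × 10^-5 × 0.124) = 2.75 × 10^-3 M
Fraction ionized = 2.75 × 10^-3 / 0.124 = 0.0222 → 2.2%

2.2%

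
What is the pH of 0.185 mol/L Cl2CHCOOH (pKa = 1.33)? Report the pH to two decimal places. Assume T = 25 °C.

Cl2CHCOOH ⇌ Cl2CHCOO- + H+
Ka = 10^(−1.33) = 4.68 × 10^-2
From the ICE table, Ka = [H+]²/(0.185 − [H+]) = 4.68 × 10^-2.
The 5% rule fails; solving [H+]² + Ka·[H+] − Ka·C₀ = 0 exactly:
[H+] = [−0.0468 + √(0.0468² + 0.0346)]/2 = 7.25 × 10^-2 M
pH = −log(7.25 × 10^-2) = 1.14

pH = 1.14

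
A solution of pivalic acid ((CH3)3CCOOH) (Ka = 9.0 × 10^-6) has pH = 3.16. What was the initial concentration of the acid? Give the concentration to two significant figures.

C₀ = 5.4 × 10^-2 M

[H+] = 10^(-3.16) = 6.92 × 10^-4 M = x
Ka = x²/(C₀ − x) ⇒ C₀ = x + x²/Ka
C₀ = 6.92 × 10^-4 + (6.92 × 10^-4)²/(9.0 × 10^-6) = 5.39 × 10^-2 M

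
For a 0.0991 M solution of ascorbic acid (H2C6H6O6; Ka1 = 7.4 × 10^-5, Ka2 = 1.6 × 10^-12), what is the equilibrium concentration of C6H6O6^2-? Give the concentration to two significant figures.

1.6 × 10^-12 M

First ionization gives [H+] ≈ [HC6H6O6-] = 2.71 × 10^-3 M.
Second step: Ka2 = [H+][C6H6O6^2-]/[HC6H6O6-] ≈ [C6H6O6^2-] (since [H+] ≈ [HC6H6O6-]).
So [C6H6O6^2-] ≈ Ka2.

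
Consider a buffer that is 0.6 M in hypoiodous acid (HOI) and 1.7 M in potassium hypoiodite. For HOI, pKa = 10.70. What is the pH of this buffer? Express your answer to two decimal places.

Henderson–Hasselbalch: pH = pKa + log([OI-]/[HOI]) = 10.70 + log(1.7/0.6)
pH = 10.70 + (+0.452) = 11.15

pH = 11.15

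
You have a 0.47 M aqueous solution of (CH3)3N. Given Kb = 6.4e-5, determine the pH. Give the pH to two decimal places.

pH = 11.74

(CH3)3N + H2O ⇌ (CH3)3NH+ + OH-
Kb = [OH-]²/(0.47 − [OH-]) = 6.4 × 10^-5
Neglecting [OH-] in the denominator: [OH-] = √(6.4 × 10^-5 × 0.47) = 5.48 × 10^-3 M
Check: 1.2% ionized — well under 5%, approximation valid.
pOH = −log(5.48 × 10^-3) = 2.26; pH = 14.00 − 2.26 = 11.74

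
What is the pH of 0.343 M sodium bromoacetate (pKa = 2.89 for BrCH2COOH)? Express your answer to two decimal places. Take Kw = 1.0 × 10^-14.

pH = 8.21

BrCH2COO- is the conjugate base of the weak acid BrCH2COOH.
Ka = 10^(−2.89) = 1.29 × 10^-3
Kb = Kw/Ka = 1.0×10^-14 / 1.29 × 10^-3 = 7.75 × 10^-12
Kb = [OH-]²/(0.343 − [OH-]) = 7.75 × 10^-12
Since Kb ≪ C₀, [OH-] ≈ √(Kb·C₀) = 1.63 × 10^-6 M.
pOH = 5.79, so pH = 14.00 − pOH = 8.21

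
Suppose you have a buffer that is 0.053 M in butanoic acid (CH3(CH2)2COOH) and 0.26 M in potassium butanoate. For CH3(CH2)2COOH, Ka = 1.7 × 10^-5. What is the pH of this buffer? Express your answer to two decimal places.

pKa = −log(1.7 × 10^-5) = 4.770
Henderson–Hasselbalch: pH = pKa + log([CH3(CH2)2COO-]/[CH3(CH2)2COOH]) = 4.770 + log(0.26/0.053)
pH = 4.770 + (+0.691) = 5.46

pH = 5.46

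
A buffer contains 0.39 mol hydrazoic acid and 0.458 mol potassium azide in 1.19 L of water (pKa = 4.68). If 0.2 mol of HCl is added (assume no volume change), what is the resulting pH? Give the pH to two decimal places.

Added H+ converts N3- to HN3: HN3 → 0.59 mol, N3- → 0.258 mol.
Henderson–Hasselbalch with mole ratio 0.258/0.59: pH = 4.68 + (-0.359)

pH = 4.32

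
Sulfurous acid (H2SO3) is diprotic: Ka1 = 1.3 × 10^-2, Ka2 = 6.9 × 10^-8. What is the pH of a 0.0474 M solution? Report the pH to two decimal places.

pH = 1.72

Ka1 ≫ Ka2, so treat the first dissociation as the only significant source of H+.
Ka1 = x²/(0.0474 − x) = 1.3 × 10^-2
Solving the quadratic: x = (−Ka1 + √(Ka1² + 4·Ka1·C₀))/2 = 1.92 × 10^-2 M
pH = −log(1.92 × 10^-2) = 1.72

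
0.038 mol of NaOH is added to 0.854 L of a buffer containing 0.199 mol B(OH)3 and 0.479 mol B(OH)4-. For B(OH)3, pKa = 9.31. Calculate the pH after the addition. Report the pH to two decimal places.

pH = 9.82

After neutralization: n(B(OH)3) = 0.161 mol, n(B(OH)4-) = 0.517 mol.
Henderson–Hasselbalch with mole ratio 0.517/0.161: pH = 9.31 + (+0.507)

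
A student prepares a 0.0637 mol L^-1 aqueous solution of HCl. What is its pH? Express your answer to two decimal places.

pH = 1.20

HCl is a strong acid and dissociates completely, so [H+] = 0.0637 M.
pH = -log(0.0637) = 1.20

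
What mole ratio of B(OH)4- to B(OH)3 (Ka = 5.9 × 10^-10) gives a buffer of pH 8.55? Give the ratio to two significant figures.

pKa = -log(5.9 × 10^-10) = 9.229
pH = pKa + log(r) ⇒ log(r) = 8.55 − 9.229 = -0.679
r = [B(OH)4-]/[B(OH)3] = 10^(-0.679) = 0.209

ratio = 0.21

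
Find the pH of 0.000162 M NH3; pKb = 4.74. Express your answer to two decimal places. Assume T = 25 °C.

NH3 + H2O ⇌ NH4+ + OH-
Kb = 10^(−4.74) = 1.82 × 10^-5
Kb = [OH-]²/(0.000162 − [OH-]) = 1.82 × 10^-5
Here C₀/Kb ≈ 8.9, so the small-[OH-] approximation fails. Use the quadratic:
[OH-] = [−1.82e-05 + √(1.82e-05² + 1.18e-08)]/2 = 4.60 × 10^-5 M
pOH = −log(4.60 × 10^-5) = 4.34; pH = 14.00 − 4.34 = 9.66

pH = 9.66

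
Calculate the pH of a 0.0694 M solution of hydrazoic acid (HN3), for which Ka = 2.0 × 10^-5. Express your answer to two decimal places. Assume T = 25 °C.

HN3 ⇌ N3- + H+
From the ICE table, Ka = [H+]²/(0.0694 − [H+]) = 2.0 × 10^-5.
Assume [H+] ≪ 0.0694: [H+] ≈ √(2.0 × 10^-5 × 0.0694) = 1.18 × 10^-3 M
([H+]/C₀ = 1.7% < 5%, so the approximation holds.)
pH = −log(1.18 × 10^-3) = 2.93

pH = 2.93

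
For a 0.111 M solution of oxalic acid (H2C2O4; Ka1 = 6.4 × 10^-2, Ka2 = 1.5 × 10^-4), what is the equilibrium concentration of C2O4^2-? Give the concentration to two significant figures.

1.5 × 10^-4 M

First ionization gives [H+] ≈ [HC2O4-] = 5.82 × 10^-2 M.
Second step: Ka2 = [H+][C2O4^2-]/[HC2O4-] ≈ [C2O4^2-] (since [H+] ≈ [HC2O4-]).
So [C2O4^2-] ≈ Ka2.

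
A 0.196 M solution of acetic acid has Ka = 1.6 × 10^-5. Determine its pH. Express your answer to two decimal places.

pH = 2.75

CH3COOH ⇌ CH3COO- + H+
From the ICE table, Ka = [H+]²/(0.196 − [H+]) = 1.6 × 10^-5.
Neglecting [H+] in the denominator: [H+] = √(1.6 × 10^-5 × 0.196) = 1.77 × 10^-3 M
([H+]/C₀ = 0.9% < 5%, so the approximation holds.)
pH = −log[H+] = −log(1.77 × 10^-3) = 2.75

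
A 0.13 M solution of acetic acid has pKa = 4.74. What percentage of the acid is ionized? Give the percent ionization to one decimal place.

1.2%

CH3COOH ⇌ CH3COO- + H+; let x = [H+] at equilibrium.
Ka = 10^(−4.74) = 1.82 × 10^-5
x ≈ √(Ka·C₀) = √(1.82 × 10^-5 × 0.13) = 1.54 × 10^-3 M
Fraction ionized = 1.54 × 10^-3 / 0.13 = 0.0118 → 1.2%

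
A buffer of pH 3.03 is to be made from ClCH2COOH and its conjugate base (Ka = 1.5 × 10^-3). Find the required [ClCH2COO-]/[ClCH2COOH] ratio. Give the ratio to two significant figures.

ratio = 1.6

pKa = -log(1.5 × 10^-3) = 2.824
pH = pKa + log(r) ⇒ log(r) = 3.03 − 2.824 = +0.206
r = [ClCH2COO-]/[ClCH2COOH] = 10^(+0.206) = 1.61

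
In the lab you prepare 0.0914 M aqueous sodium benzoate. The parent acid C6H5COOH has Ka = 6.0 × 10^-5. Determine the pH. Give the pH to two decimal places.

C6H5COO- is the conjugate base of the weak acid C6H5COOH.
Kb = Kw/Ka = 1.0×10^-14 / 6.0 × 10^-5 = 1.67 × 10^-10
From the ICE table, Kb = [OH-]²/(0.0914 − [OH-]) = 1.67 × 10^-10.
Assume [OH-] ≪ 0.0914: [OH-] ≈ √(1.67 × 10^-10 × 0.0914) = 3.91 × 10^-6 M
([OH-]/C₀ = 0.0043% < 5%, so the approximation holds.)
pOH = 5.41, so pH = 14.00 − pOH = 8.59

pH = 8.59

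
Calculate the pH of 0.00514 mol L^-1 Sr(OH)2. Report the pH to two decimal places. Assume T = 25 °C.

pH = 12.01

Sr(OH)2 is a strong base (each formula unit releases 2 OH-); [OH-] = 0.0103 M.
pOH = -log(0.0103) = 1.99
pH = 14.00 - 1.99 = 12.01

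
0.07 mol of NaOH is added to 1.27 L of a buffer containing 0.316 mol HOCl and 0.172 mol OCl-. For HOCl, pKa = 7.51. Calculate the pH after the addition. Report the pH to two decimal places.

pH = 7.50

After neutralization: n(HOCl) = 0.246 mol, n(OCl-) = 0.242 mol.
pH = pKa + log([A⁻]/[HA]) = 7.51 + log(0.242/0.246) = 7.51 -0.007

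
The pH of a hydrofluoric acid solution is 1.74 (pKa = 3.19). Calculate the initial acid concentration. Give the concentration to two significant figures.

C₀ = 5.3 × 10^-1 M

[H+] = 10^(-1.74) = 1.82 × 10^-2 M = x
Ka = 10^(−3.19) = 6.46 × 10^-4
Ka = x²/(C₀ − x) ⇒ C₀ = x + x²/Ka
C₀ = 1.82 × 10^-2 + (1.82 × 10^-2)²/(6.46 × 10^-4) = 5.31 × 10^-1 M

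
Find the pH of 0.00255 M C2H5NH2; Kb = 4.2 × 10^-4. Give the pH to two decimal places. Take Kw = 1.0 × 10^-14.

C2H5NH2 + H2O ⇌ C2H5NH3+ + OH-
From the ICE table, Kb = x²/(0.00255 − x) = 4.2 × 10^-4.
x is not negligible relative to C₀; solve x² + 0.00042·x − 1.07e-06 = 0.
x = (−Kb + √(Kb² + 4·Kb·C₀))/2 = 8.46 × 10^-4 M
pOH = −log(8.46 × 10^-4) = 3.07; pH = 14.00 − 3.07 = 10.93

pH = 10.93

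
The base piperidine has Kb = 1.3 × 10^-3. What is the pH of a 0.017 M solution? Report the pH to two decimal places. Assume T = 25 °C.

C5H10NH + H2O ⇌ C5H10NH2+ + OH-
Let x = [OH-] at equilibrium. Kb = x²/(0.017 − x).
Here C₀/Kb ≈ 13.1, so the small-x approximation fails. Use the quadratic:
x = [−0.0013 + √(0.0013² + 8.84e-05)]/2 = 4.10 × 10^-3 M
pOH = 2.39, so pH = 14.00 − pOH = 11.61

pH = 11.61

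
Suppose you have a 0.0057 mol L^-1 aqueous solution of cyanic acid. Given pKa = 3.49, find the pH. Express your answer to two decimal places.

pH = 2.92

HOCN ⇌ OCN- + H+
Ka = 10^(−3.49) = 3.24 × 10^-4
From the ICE table, Ka = [H+]²/(0.0057 − [H+]) = 3.24 × 10^-4.
Here C₀/Ka ≈ 17.6, so the small-[H+] approximation fails. Use the quadratic:
[H+] = [−0.000324 + √(0.000324² + 7.39e-06)]/2 = 1.21 × 10^-3 M
pH = −log[H+] = −log(1.21 × 10^-3) = 2.92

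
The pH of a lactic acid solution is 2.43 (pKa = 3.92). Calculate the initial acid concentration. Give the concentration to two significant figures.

C₀ = 1.2 × 10^-1 M

[H+] = 10^(-2.43) = 3.72 × 10^-3 M = x
Ka = 10^(−3.92) = 1.20 × 10^-4
Ka = x²/(C₀ − x) ⇒ C₀ = x + x²/Ka
C₀ = 3.72 × 10^-3 + (3.72 × 10^-3)²/(1.20 × 10^-4) = 1.19 × 10^-1 M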